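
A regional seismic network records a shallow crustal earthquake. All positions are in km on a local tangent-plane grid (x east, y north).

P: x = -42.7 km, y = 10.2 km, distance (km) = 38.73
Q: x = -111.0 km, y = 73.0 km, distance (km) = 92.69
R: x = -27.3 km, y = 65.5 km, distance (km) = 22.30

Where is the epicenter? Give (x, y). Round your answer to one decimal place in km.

(-23.1, 43.6)

Circle about each station: (x + 42.7)² + (y − 10.2)² = 38.73²; (x + 111.0)² + (y − 73.0)² = 92.69²; (x + 27.3)² + (y − 65.5)² = 22.30².
Subtracting the P equation from the Q and R equations removes the quadratic terms:
-136.6 x + 125.6 y = 8631.25
30.8 x + 110.6 y = 4110.93
Solving the 2×2 system: x ≈ -23.1, y ≈ 43.6 km.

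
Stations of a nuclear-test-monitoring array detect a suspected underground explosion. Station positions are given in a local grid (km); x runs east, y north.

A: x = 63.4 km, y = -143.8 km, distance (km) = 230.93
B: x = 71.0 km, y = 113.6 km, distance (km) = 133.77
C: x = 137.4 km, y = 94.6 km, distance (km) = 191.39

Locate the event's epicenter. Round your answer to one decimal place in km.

x ≈ -50.3 km, y ≈ 57.2 km

Circle about each station: (x − 63.4)² + (y + 143.8)² = 230.93²; (x − 71.0)² + (y − 113.6)² = 133.77²; (x − 137.4)² + (y − 94.6)² = 191.39².
Subtracting pairs of circle equations eliminates x²+y² and gives linear equations (the radical axes):
15.2 x + 514.8 y = 28682.21
148.0 x + 476.8 y = 19828.45
Solving the 2×2 system: x ≈ -50.3, y ≈ 57.2 km.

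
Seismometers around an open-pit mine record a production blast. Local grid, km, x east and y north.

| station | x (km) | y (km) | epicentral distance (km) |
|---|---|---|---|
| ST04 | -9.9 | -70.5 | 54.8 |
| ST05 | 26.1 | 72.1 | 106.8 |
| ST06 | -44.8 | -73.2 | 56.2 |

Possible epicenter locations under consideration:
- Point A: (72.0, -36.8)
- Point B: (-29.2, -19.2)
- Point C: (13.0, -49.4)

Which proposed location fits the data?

Point B

For each candidate, compare |candidate − station| to the reported distance:
Point A: residuals ST04 33.8, ST05 11.4, ST06 66.1 → max 66.1 km
Point B: residuals ST04 0.0, ST05 0.1, ST06 0.0 → max 0.1 km
Point C: residuals ST04 23.7, ST05 15.4, ST06 6.3 → max 23.7 km
Only Point B has all residuals ≈ 0.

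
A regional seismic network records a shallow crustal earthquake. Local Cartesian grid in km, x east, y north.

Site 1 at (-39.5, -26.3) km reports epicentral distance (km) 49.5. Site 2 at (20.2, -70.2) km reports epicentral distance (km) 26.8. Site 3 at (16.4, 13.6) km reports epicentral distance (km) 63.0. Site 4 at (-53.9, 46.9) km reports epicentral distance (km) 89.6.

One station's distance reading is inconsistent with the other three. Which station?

Site 4

Solve using three stations at a time. Using Site 1, Site 2, Site 3 (subtract circle equations pairwise → linear system) gives (x, y) ≈ (4.8, -48.3).
Distances from that point to each station vs reported:
  Site 1: calculated 49.5 vs reported 49.5 → residual 0.0 km
  Site 2: calculated 26.8 vs reported 26.8 → residual 0.0 km
  Site 3: calculated 63.0 vs reported 63.0 → residual 0.0 km
  Site 4: calculated 111.9 vs reported 89.6 → residual 22.3 km
Site 1, Site 2, Site 3 are mutually consistent (residuals ≈ 0); Site 4 is off by 22.3 km.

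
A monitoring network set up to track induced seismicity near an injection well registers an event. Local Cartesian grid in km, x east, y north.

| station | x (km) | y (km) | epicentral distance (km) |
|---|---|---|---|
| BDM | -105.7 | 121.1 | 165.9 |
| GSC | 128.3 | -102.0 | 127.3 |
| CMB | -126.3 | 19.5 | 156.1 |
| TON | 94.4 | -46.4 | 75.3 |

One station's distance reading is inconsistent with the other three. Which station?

Solve using three stations at a time. Using GSC, CMB, TON (subtract circle equations pairwise → linear system) gives (x, y) ≈ (19.9, -35.2).
Distances from that point to each station vs reported:
  BDM: calculated 200.5 vs reported 165.9 → residual 34.6 km
  GSC: calculated 127.3 vs reported 127.3 → residual 0.0 km
  CMB: calculated 156.1 vs reported 156.1 → residual 0.0 km
  TON: calculated 75.3 vs reported 75.3 → residual 0.0 km
GSC, CMB, TON are mutually consistent (residuals ≈ 0); BDM is off by 34.6 km.

BDM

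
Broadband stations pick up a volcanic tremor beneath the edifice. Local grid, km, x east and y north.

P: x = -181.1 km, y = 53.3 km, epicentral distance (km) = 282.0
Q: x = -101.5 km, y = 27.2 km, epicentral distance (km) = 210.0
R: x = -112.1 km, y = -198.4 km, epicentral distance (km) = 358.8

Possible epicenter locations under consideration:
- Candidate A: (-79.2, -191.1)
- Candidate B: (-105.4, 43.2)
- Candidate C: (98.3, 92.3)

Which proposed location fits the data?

For each candidate, compare |candidate − station| to the reported distance:
Candidate A: residuals P 17.2, Q 9.4, R 325.1 → max 325.1 km
Candidate B: residuals P 205.6, Q 193.5, R 117.1 → max 205.6 km
Candidate C: residuals P 0.1, Q 0.1, R 0.1 → max 0.1 km
Only Candidate C has all residuals ≈ 0.

Candidate C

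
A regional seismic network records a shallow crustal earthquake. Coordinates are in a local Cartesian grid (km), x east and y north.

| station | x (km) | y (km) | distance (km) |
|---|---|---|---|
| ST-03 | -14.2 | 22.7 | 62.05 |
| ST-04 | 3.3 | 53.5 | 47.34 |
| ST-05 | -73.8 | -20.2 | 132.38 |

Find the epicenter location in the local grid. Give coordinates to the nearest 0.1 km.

Circle about each station: (x + 14.2)² + (y − 22.7)² = 62.05²; (x − 3.3)² + (y − 53.5)² = 47.34²; (x + 73.8)² + (y + 20.2)² = 132.38².
Subtracting the ST-03 equation from the ST-04 and ST-05 equations removes the quadratic terms:
35.0 x + 61.6 y = 3765.34
-119.2 x − 85.8 y = -8536.71
Solving the 2×2 system: x ≈ 46.7, y ≈ 34.6 km.
Check against ST-03 (with the unrounded x, y): √((x + 14.2)²+(y − 22.7)²) = 62.08 ≈ 62.05 km. ✓

(46.7, 34.6)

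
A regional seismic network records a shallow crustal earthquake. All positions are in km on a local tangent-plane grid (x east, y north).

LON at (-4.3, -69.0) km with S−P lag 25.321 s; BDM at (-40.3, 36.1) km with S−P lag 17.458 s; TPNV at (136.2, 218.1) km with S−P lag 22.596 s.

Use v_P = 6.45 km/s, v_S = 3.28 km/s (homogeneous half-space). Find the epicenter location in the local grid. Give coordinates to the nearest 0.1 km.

(65.5, 84.9)

Distance from S−P lag: d = Δt · v_P v_S / (v_P − v_S) = Δt · (6.45·3.28)/(6.45−3.28) ≈ 6.6738·Δt.
So d_LON = 168.99, d_BDM = 116.51, d_TPNV = 150.80 km.
Circle about each station: (x + 4.3)² + (y + 69.0)² = 168.99²; (x + 40.3)² + (y − 36.1)² = 116.51²; (x − 136.2)² + (y − 218.1)² = 150.80².
Subtracting pairs of circle equations eliminates x²+y² and gives linear equations (the radical axes):
-72.0 x + 210.2 y = 13130.85
281.0 x + 574.2 y = 67155.54
Solving the 2×2 system: x ≈ 65.5, y ≈ 84.9 km.
Check against LON (with the unrounded x, y): √((x + 4.3)²+(y + 69.0)²) = 168.99 ≈ 168.99 km. ✓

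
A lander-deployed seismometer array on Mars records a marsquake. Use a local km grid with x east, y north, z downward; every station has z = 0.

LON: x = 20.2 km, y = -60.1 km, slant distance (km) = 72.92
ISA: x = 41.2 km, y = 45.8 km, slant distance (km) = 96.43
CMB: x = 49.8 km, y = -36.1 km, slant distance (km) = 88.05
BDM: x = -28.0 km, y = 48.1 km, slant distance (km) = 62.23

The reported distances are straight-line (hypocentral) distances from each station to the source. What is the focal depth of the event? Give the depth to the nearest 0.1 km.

Each station gives a sphere (x−x_i)² + (y−y_i)² + z² = d_i² (stations at z=0).
Subtracting the LON sphere from ISA and CMB: z² cancels, leaving linear equations in x and y:
42.0 x + 211.8 y = -4206.39
59.2 x + 48.0 y = -2672.28
Solving: x ≈ -34.600, y ≈ -12.999 km (keep extra digits for the depth step; rounded: -34.6, -13.0).
Then from the LON sphere: z² = 72.92² − (x − 20.2)² − (y + 60.1)² with x = -34.600, y = -12.999, so z ≈ 9.787 ≈ 9.8 km.

z ≈ 9.8 km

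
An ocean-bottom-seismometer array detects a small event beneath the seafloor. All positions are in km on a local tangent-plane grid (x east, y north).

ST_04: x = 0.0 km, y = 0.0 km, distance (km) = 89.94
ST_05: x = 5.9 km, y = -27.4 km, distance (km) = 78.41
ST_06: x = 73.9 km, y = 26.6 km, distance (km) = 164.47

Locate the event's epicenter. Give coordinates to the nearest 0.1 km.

Circle about each station: x² + y² = 89.94²; (x − 5.9)² + (y + 27.4)² = 78.41²; (x − 73.9)² + (y − 26.6)² = 164.47².
Subtracting pairs of circle equations eliminates x²+y² and gives linear equations (the radical axes):
11.8 x − 54.8 y = 2726.65
147.8 x + 53.2 y = -12792.41
Solving the 2×2 system: x ≈ -63.7, y ≈ -63.5 km.
Check against ST_04 (with the unrounded x, y): √(x²+y²) = 89.93 ≈ 89.94 km. ✓

x ≈ -63.7 km, y ≈ -63.5 km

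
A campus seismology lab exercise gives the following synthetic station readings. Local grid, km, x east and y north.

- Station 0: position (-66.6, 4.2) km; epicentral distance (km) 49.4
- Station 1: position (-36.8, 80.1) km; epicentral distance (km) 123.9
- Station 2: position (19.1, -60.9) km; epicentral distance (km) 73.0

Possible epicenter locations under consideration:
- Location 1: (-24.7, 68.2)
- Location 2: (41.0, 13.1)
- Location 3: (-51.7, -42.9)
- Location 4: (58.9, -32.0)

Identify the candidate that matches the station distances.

For each candidate, compare |candidate − station| to the reported distance:
Location 1: residuals Station 0 27.1, Station 1 106.9, Station 2 63.3 → max 106.9 km
Location 2: residuals Station 0 58.6, Station 1 21.2, Station 2 4.2 → max 58.6 km
Location 3: residuals Station 0 0.0, Station 1 0.0, Station 2 0.1 → max 0.1 km
Location 4: residuals Station 0 81.2, Station 1 23.5, Station 2 23.8 → max 81.2 km
Only Location 3 has all residuals ≈ 0.

Location 3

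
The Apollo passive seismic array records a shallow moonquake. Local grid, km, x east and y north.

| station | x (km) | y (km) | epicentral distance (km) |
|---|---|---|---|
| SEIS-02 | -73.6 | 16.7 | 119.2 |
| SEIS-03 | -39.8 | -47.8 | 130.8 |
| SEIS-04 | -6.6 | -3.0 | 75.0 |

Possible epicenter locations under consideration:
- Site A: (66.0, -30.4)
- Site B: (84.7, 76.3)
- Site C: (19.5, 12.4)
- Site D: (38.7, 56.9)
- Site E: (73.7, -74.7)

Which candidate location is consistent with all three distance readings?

For each candidate, compare |candidate − station| to the reported distance:
Site A: residuals SEIS-02 28.1, SEIS-03 23.6, SEIS-04 2.6 → max 28.1 km
Site B: residuals SEIS-02 49.9, SEIS-03 45.0, SEIS-04 45.9 → max 49.9 km
Site C: residuals SEIS-02 26.0, SEIS-03 46.3, SEIS-04 44.7 → max 46.3 km
Site D: residuals SEIS-02 0.1, SEIS-03 0.1, SEIS-04 0.1 → max 0.1 km
Site E: residuals SEIS-02 54.2, SEIS-03 14.2, SEIS-04 32.7 → max 54.2 km
Only Site D has all residuals ≈ 0.

Site D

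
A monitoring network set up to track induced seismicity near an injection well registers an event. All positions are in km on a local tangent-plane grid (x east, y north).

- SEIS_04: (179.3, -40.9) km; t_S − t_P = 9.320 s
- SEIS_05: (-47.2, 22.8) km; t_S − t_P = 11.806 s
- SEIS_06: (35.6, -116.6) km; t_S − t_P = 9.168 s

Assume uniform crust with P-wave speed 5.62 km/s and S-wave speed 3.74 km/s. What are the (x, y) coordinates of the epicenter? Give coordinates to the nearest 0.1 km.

Distance from S−P lag: d = Δt · v_P v_S / (v_P − v_S) = Δt · (5.62·3.74)/(5.62−3.74) ≈ 11.1802·Δt.
So d_SEIS_04 = 104.20, d_SEIS_05 = 131.99, d_SEIS_06 = 102.50 km.
Circle about each station: (x − 179.3)² + (y + 40.9)² = 104.20²; (x + 47.2)² + (y − 22.8)² = 131.99²; (x − 35.6)² + (y + 116.6)² = 102.50².
Subtracting the SEIS_04 equation from the SEIS_05 and SEIS_06 equations removes the quadratic terms:
-453.0 x + 127.4 y = -37637.34
-287.4 x − 151.4 y = -18606.99
Solving the 2×2 system: x ≈ 76.7, y ≈ -22.7 km.

x ≈ 76.7 km, y ≈ -22.7 km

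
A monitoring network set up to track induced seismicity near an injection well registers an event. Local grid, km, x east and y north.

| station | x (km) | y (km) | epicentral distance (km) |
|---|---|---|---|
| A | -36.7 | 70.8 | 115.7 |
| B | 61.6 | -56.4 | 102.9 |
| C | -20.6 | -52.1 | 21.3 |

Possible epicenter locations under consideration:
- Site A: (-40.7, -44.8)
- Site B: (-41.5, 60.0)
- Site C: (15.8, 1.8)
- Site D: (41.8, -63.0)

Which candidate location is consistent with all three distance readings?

Site A

For each candidate, compare |candidate − station| to the reported distance:
Site A: residuals A 0.0, B 0.1, C 0.1 → max 0.1 km
Site B: residuals A 103.9, B 52.6, C 92.7 → max 103.9 km
Site C: residuals A 29.0, B 28.8, C 43.7 → max 43.7 km
Site D: residuals A 39.4, B 82.0, C 42.0 → max 82.0 km
Only Site A has all residuals ≈ 0.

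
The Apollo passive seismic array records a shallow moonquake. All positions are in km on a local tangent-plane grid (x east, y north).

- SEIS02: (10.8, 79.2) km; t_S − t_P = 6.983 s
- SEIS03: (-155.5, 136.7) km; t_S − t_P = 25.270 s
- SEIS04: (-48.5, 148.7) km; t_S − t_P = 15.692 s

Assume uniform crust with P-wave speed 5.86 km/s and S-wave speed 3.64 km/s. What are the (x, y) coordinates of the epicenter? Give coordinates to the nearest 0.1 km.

x ≈ 76.1 km, y ≈ 63.8 km

Distance from S−P lag: d = Δt · v_P v_S / (v_P − v_S) = Δt · (5.86·3.64)/(5.86−3.64) ≈ 9.6083·Δt.
So d_SEIS02 = 67.09, d_SEIS03 = 242.80, d_SEIS04 = 150.77 km.
Circle about each station: (x − 10.8)² + (y − 79.2)² = 67.09²; (x + 155.5)² + (y − 136.7)² = 242.80²; (x + 48.5)² + (y − 148.7)² = 150.77².
Subtracting the SEIS02 equation from the SEIS03 and SEIS04 equations removes the quadratic terms:
-332.6 x + 115.0 y = -17972.91
-118.6 x + 139.0 y = -155.86
Solving the 2×2 system: x ≈ 76.1, y ≈ 63.8 km.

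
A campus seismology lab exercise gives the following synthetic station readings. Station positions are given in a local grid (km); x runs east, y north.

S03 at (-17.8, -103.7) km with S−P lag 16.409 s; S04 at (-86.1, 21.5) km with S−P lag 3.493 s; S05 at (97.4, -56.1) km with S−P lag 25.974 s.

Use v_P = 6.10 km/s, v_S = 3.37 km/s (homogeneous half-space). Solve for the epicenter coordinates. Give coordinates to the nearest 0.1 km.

(-91.2, -4.3)

Distance from S−P lag: d = Δt · v_P v_S / (v_P − v_S) = Δt · (6.10·3.37)/(6.10−3.37) ≈ 7.5300·Δt.
So d_S03 = 123.56, d_S04 = 26.30, d_S05 = 195.59 km.
Circle about each station: (x + 17.8)² + (y + 103.7)² = 123.56²; (x + 86.1)² + (y − 21.5)² = 26.30²; (x − 97.4)² + (y + 56.1)² = 195.59².
Subtracting pairs of circle equations eliminates x²+y² and gives linear equations (the radical axes):
-136.6 x + 250.4 y = 11380.31
230.4 x + 95.2 y = -21424.93
Solving the 2×2 system: x ≈ -91.2, y ≈ -4.3 km.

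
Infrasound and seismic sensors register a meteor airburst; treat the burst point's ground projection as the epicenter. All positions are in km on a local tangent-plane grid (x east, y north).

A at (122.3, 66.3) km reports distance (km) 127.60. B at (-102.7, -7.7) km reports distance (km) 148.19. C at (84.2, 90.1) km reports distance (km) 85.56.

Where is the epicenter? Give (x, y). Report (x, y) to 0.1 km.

Circle about each station: (x − 122.3)² + (y − 66.3)² = 127.60²; (x + 102.7)² + (y + 7.7)² = 148.19²; (x − 84.2)² + (y − 90.1)² = 85.56².
Subtracting pairs of circle equations eliminates x²+y² and gives linear equations (the radical axes):
-450.0 x − 148.0 y = -14424.92
-76.2 x + 47.6 y = 4815.92
Solving the 2×2 system: x ≈ -0.8, y ≈ 99.9 km.

x ≈ -0.8 km, y ≈ 99.9 km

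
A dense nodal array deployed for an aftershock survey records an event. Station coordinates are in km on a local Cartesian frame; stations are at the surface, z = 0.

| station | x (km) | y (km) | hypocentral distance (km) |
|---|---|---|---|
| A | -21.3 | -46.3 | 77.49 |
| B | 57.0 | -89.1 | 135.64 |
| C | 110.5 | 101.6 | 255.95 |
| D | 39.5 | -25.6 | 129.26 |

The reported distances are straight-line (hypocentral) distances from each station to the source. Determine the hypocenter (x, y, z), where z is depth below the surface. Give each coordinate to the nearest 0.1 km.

(-65.5, -75.4, 56.6)

Each station gives a sphere (x−x_i)² + (y−y_i)² + z² = d_i² (stations at z=0).
Subtracting the A sphere from B and C: z² cancels, leaving linear equations in x and y:
156.6 x − 85.6 y = -3803.08
263.6 x + 295.8 y = -39570.27
Solving: x ≈ -65.502, y ≈ -75.403 km (keep extra digits for the depth step; rounded: -65.5, -75.4).
Then from the A sphere: z² = 77.49² − (x + 21.3)² − (y + 46.3)² with x = -65.502, y = -75.403, so z ≈ 56.603 ≈ 56.6 km.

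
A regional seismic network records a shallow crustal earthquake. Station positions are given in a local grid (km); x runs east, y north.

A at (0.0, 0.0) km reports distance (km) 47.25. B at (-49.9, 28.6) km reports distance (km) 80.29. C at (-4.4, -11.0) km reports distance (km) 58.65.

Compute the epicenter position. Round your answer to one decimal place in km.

Circle about each station: x² + y² = 47.25²; (x + 49.9)² + (y − 28.6)² = 80.29²; (x + 4.4)² + (y + 11.0)² = 58.65².
Subtracting pairs of circle equations eliminates x²+y² and gives linear equations (the radical axes):
-99.8 x + 57.2 y = -905.95
-8.8 x − 22.0 y = -1066.90
Solving the 2×2 system: x ≈ 30.0, y ≈ 36.5 km.
Check against A (with the unrounded x, y): √(x²+y²) = 47.24 ≈ 47.25 km. ✓

(30.0, 36.5)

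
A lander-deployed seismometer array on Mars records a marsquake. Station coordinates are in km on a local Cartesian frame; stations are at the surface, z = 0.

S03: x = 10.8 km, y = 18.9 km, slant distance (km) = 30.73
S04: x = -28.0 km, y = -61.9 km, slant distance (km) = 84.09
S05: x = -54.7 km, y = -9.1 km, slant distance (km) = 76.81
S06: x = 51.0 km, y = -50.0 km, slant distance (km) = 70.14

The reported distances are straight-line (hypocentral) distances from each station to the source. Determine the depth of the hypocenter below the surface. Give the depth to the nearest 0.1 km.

z ≈ 26.7 km

Each station gives a sphere (x−x_i)² + (y−y_i)² + z² = d_i² (stations at z=0).
Subtracting the S03 sphere from S04 and S05: z² cancels, leaving linear equations in x and y:
-77.6 x − 161.6 y = -1985.04
-131.0 x − 56.0 y = -2354.39
Solving: x ≈ 16.007, y ≈ 4.597 km (keep extra digits for the depth step; rounded: 16.0, 4.6).
Then from the S03 sphere: z² = 30.73² − (x − 10.8)² − (y − 18.9)² with x = 16.007, y = 4.597, so z ≈ 26.695 ≈ 26.7 km.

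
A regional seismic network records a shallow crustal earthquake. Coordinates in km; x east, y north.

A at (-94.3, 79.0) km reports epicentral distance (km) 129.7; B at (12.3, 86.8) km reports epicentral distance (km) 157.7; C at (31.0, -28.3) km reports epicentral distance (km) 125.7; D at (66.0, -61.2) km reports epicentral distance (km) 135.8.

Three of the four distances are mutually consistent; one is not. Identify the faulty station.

Solve using three stations at a time. Using A, B, D (subtract circle equations pairwise → linear system) gives (x, y) ≈ (-69.2, -48.2).
Distances from that point to each station vs reported:
  A: calculated 129.7 vs reported 129.7 → residual 0.0 km
  B: calculated 157.7 vs reported 157.7 → residual 0.0 km
  C: calculated 102.1 vs reported 125.7 → residual 23.6 km
  D: calculated 135.8 vs reported 135.8 → residual 0.0 km
A, B, D are mutually consistent (residuals ≈ 0); C is off by 23.6 km.

C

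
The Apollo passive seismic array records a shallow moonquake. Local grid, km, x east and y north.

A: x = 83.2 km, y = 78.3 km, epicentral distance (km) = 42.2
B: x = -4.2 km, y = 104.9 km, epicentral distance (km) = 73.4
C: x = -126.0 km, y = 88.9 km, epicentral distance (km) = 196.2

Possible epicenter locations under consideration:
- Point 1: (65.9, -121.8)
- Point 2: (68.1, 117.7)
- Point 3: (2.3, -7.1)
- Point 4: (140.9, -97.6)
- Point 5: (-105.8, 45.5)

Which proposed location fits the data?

Point 2

For each candidate, compare |candidate − station| to the reported distance:
Point 1: residuals A 158.6, B 163.9, C 88.8 → max 163.9 km
Point 2: residuals A 0.0, B 0.0, C 0.0 → max 0.0 km
Point 3: residuals A 75.4, B 38.8, C 36.0 → max 75.4 km
Point 4: residuals A 142.9, B 175.7, C 129.4 → max 175.7 km
Point 5: residuals A 149.6, B 44.3, C 148.3 → max 149.6 km
Only Point 2 has all residuals ≈ 0.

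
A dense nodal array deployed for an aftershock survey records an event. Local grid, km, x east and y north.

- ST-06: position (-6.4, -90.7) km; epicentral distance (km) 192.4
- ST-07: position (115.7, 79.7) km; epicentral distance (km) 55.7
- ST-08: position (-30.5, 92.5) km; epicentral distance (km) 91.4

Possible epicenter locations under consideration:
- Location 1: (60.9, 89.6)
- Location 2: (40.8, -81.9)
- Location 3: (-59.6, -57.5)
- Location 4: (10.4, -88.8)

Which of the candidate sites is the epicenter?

Location 1

For each candidate, compare |candidate − station| to the reported distance:
Location 1: residuals ST-06 0.1, ST-07 0.0, ST-08 0.0 → max 0.1 km
Location 2: residuals ST-06 144.4, ST-07 122.4, ST-08 97.0 → max 144.4 km
Location 3: residuals ST-06 129.7, ST-07 166.9, ST-08 61.4 → max 166.9 km
Location 4: residuals ST-06 175.5, ST-07 143.0, ST-08 94.5 → max 175.5 km
Only Location 1 has all residuals ≈ 0.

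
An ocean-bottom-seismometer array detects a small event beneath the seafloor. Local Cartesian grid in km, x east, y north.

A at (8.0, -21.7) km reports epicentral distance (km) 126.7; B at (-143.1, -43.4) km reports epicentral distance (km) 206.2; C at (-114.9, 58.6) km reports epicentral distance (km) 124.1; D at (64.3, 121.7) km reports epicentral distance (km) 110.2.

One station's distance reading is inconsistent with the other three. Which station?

D

Solve using three stations at a time. Using A, B, C (subtract circle equations pairwise → linear system) gives (x, y) ≈ (0.3, 104.8).
Distances from that point to each station vs reported:
  A: calculated 126.7 vs reported 126.7 → residual 0.0 km
  B: calculated 206.2 vs reported 206.2 → residual 0.0 km
  C: calculated 124.1 vs reported 124.1 → residual 0.0 km
  D: calculated 66.2 vs reported 110.2 → residual 44.0 km
A, B, C are mutually consistent (residuals ≈ 0); D is off by 44.0 km.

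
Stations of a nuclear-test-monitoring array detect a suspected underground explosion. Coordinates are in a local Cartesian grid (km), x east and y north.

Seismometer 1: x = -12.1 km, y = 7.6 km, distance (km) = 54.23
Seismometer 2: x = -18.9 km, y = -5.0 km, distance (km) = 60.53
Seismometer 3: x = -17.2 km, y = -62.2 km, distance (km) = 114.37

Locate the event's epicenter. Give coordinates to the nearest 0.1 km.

(-48.5, 47.8)

Circle about each station: (x + 12.1)² + (y − 7.6)² = 54.23²; (x + 18.9)² + (y + 5.0)² = 60.53²; (x + 17.2)² + (y + 62.2)² = 114.37².
Subtracting pairs of circle equations eliminates x²+y² and gives linear equations (the radical axes):
-13.6 x − 25.2 y = -544.95
-10.2 x − 139.6 y = -6179.09
Solving the 2×2 system: x ≈ -48.5, y ≈ 47.8 km.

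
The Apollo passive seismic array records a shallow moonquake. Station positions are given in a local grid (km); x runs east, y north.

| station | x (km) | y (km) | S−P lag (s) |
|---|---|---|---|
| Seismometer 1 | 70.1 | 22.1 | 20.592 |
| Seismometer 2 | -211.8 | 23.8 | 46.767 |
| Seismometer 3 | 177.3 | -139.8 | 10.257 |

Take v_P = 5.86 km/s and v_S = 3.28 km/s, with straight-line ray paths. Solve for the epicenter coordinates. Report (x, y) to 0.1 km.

Distance from S−P lag: d = Δt · v_P v_S / (v_P − v_S) = Δt · (5.86·3.28)/(5.86−3.28) ≈ 7.4499·Δt.
So d_Seismometer 1 = 153.41, d_Seismometer 2 = 348.41, d_Seismometer 3 = 76.41 km.
Circle about each station: (x − 70.1)² + (y − 22.1)² = 153.41²; (x + 211.8)² + (y − 23.8)² = 348.41²; (x − 177.3)² + (y + 139.8)² = 76.41².
Subtracting pairs of circle equations eliminates x²+y² and gives linear equations (the radical axes):
-563.8 x + 3.4 y = -57831.64
214.4 x − 323.8 y = 63273.05
Solving the 2×2 system: x ≈ 101.8, y ≈ -128.0 km.

x ≈ 101.8 km, y ≈ -128.0 km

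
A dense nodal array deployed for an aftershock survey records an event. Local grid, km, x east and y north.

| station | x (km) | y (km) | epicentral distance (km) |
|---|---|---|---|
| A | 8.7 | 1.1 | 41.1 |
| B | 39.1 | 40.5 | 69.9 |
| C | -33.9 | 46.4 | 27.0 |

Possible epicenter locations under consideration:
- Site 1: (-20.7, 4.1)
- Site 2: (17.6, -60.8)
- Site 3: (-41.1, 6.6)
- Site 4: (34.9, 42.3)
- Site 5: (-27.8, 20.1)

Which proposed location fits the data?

For each candidate, compare |candidate − station| to the reported distance:
Site 1: residuals A 11.5, B 0.1, C 17.3 → max 17.3 km
Site 2: residuals A 21.4, B 33.7, C 91.9 → max 91.9 km
Site 3: residuals A 9.0, B 17.2, C 13.4 → max 17.2 km
Site 4: residuals A 7.7, B 65.3, C 41.9 → max 65.3 km
Site 5: residuals A 0.0, B 0.0, C 0.0 → max 0.0 km
Only Site 5 has all residuals ≈ 0.

Site 5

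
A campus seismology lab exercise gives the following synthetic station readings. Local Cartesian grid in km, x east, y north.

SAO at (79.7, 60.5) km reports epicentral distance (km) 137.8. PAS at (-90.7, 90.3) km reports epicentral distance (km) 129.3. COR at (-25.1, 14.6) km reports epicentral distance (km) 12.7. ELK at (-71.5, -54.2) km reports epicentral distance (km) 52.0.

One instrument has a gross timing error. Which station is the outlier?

Solve using three stations at a time. Using SAO, PAS, ELK (subtract circle equations pairwise → linear system) gives (x, y) ≈ (-29.5, -23.6).
Distances from that point to each station vs reported:
  SAO: calculated 137.8 vs reported 137.8 → residual 0.0 km
  PAS: calculated 129.3 vs reported 129.3 → residual 0.0 km
  COR: calculated 38.4 vs reported 12.7 → residual 25.7 km
  ELK: calculated 52.0 vs reported 52.0 → residual 0.0 km
SAO, PAS, ELK are mutually consistent (residuals ≈ 0); COR is off by 25.7 km.

COR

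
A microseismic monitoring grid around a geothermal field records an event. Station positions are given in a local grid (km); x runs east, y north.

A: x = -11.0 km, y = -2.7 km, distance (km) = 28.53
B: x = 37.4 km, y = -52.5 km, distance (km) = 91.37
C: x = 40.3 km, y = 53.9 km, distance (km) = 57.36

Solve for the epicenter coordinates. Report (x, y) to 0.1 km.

Circle about each station: (x + 11.0)² + (y + 2.7)² = 28.53²; (x − 37.4)² + (y + 52.5)² = 91.37²; (x − 40.3)² + (y − 53.9)² = 57.36².
Subtracting the A equation from the B and C equations removes the quadratic terms:
96.8 x − 99.6 y = -3507.80
102.6 x + 113.2 y = 1924.80
Solving the 2×2 system: x ≈ -9.7, y ≈ 25.8 km.

x ≈ -9.7 km, y ≈ 25.8 km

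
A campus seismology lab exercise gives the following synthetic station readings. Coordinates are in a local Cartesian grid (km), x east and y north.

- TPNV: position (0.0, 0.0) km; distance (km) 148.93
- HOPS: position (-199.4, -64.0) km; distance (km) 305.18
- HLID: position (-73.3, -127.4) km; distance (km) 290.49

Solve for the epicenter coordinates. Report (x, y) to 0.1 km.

Circle about each station: x² + y² = 148.93²; (x + 199.4)² + (y + 64.0)² = 305.18²; (x + 73.3)² + (y + 127.4)² = 290.49².
Subtracting pairs of circle equations eliminates x²+y² and gives linear equations (the radical axes):
-398.8 x − 128.0 y = -27098.33
-146.6 x − 254.8 y = -40600.65
Solving the 2×2 system: x ≈ 20.6, y ≈ 147.5 km.
Check against TPNV (with the unrounded x, y): √(x²+y²) = 148.92 ≈ 148.93 km. ✓

x ≈ 20.6 km, y ≈ 147.5 km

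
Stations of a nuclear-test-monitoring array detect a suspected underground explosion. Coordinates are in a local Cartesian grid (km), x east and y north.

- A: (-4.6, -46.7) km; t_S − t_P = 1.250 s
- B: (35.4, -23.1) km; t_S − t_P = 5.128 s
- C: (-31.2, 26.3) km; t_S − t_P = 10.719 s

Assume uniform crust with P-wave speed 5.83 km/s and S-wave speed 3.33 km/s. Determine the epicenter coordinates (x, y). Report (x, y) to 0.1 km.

Distance from S−P lag: d = Δt · v_P v_S / (v_P − v_S) = Δt · (5.83·3.33)/(5.83−3.33) ≈ 7.7656·Δt.
So d_A = 9.71, d_B = 39.82, d_C = 83.24 km.
Circle about each station: (x + 4.6)² + (y + 46.7)² = 9.71²; (x − 35.4)² + (y + 23.1)² = 39.82²; (x + 31.2)² + (y − 26.3)² = 83.24².
Subtracting pairs of circle equations eliminates x²+y² and gives linear equations (the radical axes):
80.0 x + 47.2 y = -1906.63
-53.2 x + 146.0 y = -7371.53
Solving the 2×2 system: x ≈ 4.9, y ≈ -48.7 km.

x ≈ 4.9 km, y ≈ -48.7 km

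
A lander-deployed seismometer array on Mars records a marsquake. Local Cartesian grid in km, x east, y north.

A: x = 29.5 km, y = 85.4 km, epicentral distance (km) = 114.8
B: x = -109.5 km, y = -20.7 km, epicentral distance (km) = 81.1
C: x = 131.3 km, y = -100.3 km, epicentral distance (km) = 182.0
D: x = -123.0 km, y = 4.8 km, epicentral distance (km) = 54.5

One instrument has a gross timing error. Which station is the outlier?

Solve using three stations at a time. Using A, B, C (subtract circle equations pairwise → linear system) gives (x, y) ≈ (-28.7, -13.6).
Distances from that point to each station vs reported:
  A: calculated 114.8 vs reported 114.8 → residual 0.0 km
  B: calculated 81.1 vs reported 81.1 → residual 0.0 km
  C: calculated 182.0 vs reported 182.0 → residual 0.0 km
  D: calculated 96.1 vs reported 54.5 → residual 41.6 km
A, B, C are mutually consistent (residuals ≈ 0); D is off by 41.6 km.

D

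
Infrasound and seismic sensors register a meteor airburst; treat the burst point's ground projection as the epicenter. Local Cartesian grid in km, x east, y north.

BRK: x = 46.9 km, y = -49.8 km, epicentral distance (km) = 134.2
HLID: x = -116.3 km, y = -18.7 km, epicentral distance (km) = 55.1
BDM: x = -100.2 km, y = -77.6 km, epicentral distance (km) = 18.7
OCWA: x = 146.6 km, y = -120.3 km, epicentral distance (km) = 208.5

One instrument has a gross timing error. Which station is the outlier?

OCWA

Solve using three stations at a time. Using BRK, HLID, BDM (subtract circle equations pairwise → linear system) gives (x, y) ≈ (-86.4, -65.0).
Distances from that point to each station vs reported:
  BRK: calculated 134.2 vs reported 134.2 → residual 0.0 km
  HLID: calculated 55.1 vs reported 55.1 → residual 0.0 km
  BDM: calculated 18.7 vs reported 18.7 → residual 0.0 km
  OCWA: calculated 239.5 vs reported 208.5 → residual 31.0 km
BRK, HLID, BDM are mutually consistent (residuals ≈ 0); OCWA is off by 31.0 km.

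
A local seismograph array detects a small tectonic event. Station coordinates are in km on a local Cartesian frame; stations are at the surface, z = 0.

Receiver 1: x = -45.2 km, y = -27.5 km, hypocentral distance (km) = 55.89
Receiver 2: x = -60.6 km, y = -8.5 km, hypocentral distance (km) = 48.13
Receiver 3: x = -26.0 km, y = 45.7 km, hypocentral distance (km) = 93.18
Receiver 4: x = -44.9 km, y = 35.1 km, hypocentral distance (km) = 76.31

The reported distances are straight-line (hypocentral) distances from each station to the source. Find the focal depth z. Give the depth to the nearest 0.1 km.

z ≈ 43.7 km

Each station gives a sphere (x−x_i)² + (y−y_i)² + z² = d_i² (stations at z=0).
Subtracting the Receiver 1 sphere from Receiver 2 and Receiver 3: z² cancels, leaving linear equations in x and y:
-30.8 x + 38.0 y = 1752.52
38.4 x + 146.4 y = -5593.62
Solving: x ≈ -78.603, y ≈ -17.591 km (keep extra digits for the depth step; rounded: -78.6, -17.6).
Then from the Receiver 1 sphere: z² = 55.89² − (x + 45.2)² − (y + 27.5)² with x = -78.603, y = -17.591, so z ≈ 43.701 ≈ 43.7 km.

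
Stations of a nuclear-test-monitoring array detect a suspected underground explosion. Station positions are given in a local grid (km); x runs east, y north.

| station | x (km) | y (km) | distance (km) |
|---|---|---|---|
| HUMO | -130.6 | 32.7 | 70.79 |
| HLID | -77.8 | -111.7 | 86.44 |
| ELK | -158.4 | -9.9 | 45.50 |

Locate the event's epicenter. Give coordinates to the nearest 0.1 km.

(-122.3, -37.6)

Circle about each station: (x + 130.6)² + (y − 32.7)² = 70.79²; (x + 77.8)² + (y + 111.7)² = 86.44²; (x + 158.4)² + (y + 9.9)² = 45.50².
Subtracting pairs of circle equations eliminates x²+y² and gives linear equations (the radical axes):
105.6 x − 288.8 y = -2056.57
-55.6 x − 85.2 y = 10003.89
Solving the 2×2 system: x ≈ -122.3, y ≈ -37.6 km.
Check against HUMO (with the unrounded x, y): √((x + 130.6)²+(y − 32.7)²) = 70.79 ≈ 70.79 km. ✓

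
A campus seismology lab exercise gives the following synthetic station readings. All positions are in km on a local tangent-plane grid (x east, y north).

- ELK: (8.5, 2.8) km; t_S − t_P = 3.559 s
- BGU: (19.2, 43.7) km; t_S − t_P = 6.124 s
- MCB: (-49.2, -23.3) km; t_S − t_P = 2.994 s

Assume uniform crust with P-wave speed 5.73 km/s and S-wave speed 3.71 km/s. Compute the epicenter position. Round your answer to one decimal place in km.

Distance from S−P lag: d = Δt · v_P v_S / (v_P − v_S) = Δt · (5.73·3.71)/(5.73−3.71) ≈ 10.5239·Δt.
So d_ELK = 37.45, d_BGU = 64.45, d_MCB = 31.51 km.
Circle about each station: (x − 8.5)² + (y − 2.8)² = 37.45²; (x − 19.2)² + (y − 43.7)² = 64.45²; (x + 49.2)² + (y + 23.3)² = 31.51².
Subtracting the ELK equation from the BGU and MCB equations removes the quadratic terms:
21.4 x + 81.8 y = -553.06
-115.4 x − 52.2 y = 3293.06
Solving the 2×2 system: x ≈ -28.9, y ≈ 0.8 km.

x ≈ -28.9 km, y ≈ 0.8 km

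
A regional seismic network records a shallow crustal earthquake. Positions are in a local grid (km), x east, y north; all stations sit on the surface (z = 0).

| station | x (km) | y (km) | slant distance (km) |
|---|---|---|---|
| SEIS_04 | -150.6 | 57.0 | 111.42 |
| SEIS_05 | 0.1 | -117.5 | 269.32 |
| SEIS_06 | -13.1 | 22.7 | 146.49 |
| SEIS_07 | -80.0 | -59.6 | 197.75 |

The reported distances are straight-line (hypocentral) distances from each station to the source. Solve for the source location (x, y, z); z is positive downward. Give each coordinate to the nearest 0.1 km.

x ≈ -93.1 km, y ≈ 126.6 km, depth ≈ 65.3 km

Each station gives a sphere (x−x_i)² + (y−y_i)² + z² = d_i² (stations at z=0).
Subtracting the SEIS_04 sphere from SEIS_05 and SEIS_06: z² cancels, leaving linear equations in x and y:
301.4 x − 349.0 y = -72241.95
275.0 x − 68.6 y = -34287.36
Solving: x ≈ -93.102, y ≈ 126.593 km (keep extra digits for the depth step; rounded: -93.1, 126.6).
Then from the SEIS_04 sphere: z² = 111.42² − (x + 150.6)² − (y − 57.0)² with x = -93.102, y = 126.593, so z ≈ 65.309 ≈ 65.3 km.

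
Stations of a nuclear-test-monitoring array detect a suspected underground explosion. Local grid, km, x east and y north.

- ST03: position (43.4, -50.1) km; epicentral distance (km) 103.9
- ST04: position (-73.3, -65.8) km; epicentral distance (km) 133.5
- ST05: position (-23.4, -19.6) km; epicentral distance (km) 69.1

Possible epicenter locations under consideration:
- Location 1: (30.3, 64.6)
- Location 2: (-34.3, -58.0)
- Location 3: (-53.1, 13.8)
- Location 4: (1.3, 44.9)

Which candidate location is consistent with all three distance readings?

For each candidate, compare |candidate − station| to the reported distance:
Location 1: residuals ST03 11.5, ST04 33.0, ST05 30.8 → max 33.0 km
Location 2: residuals ST03 25.8, ST04 93.7, ST05 29.2 → max 93.7 km
Location 3: residuals ST03 11.8, ST04 51.4, ST05 24.4 → max 51.4 km
Location 4: residuals ST03 0.0, ST04 0.0, ST05 0.0 → max 0.0 km
Only Location 4 has all residuals ≈ 0.

Location 4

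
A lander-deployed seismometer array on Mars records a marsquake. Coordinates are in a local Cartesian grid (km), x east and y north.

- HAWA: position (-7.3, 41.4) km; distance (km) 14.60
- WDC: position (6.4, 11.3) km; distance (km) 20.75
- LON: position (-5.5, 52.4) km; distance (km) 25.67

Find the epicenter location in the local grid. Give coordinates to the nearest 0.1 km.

Circle about each station: (x + 7.3)² + (y − 41.4)² = 14.60²; (x − 6.4)² + (y − 11.3)² = 20.75²; (x + 5.5)² + (y − 52.4)² = 25.67².
Subtracting the HAWA equation from the WDC and LON equations removes the quadratic terms:
27.4 x − 60.2 y = -1816.00
3.6 x + 22.0 y = 562.97
Solving the 2×2 system: x ≈ -7.4, y ≈ 26.8 km.

x ≈ -7.4 km, y ≈ 26.8 km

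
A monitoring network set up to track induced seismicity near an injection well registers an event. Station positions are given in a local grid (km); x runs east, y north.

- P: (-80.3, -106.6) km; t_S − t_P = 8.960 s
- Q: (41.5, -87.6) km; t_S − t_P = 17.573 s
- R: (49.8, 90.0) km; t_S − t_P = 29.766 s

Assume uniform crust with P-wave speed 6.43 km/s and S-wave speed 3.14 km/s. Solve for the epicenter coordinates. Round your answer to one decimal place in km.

Distance from S−P lag: d = Δt · v_P v_S / (v_P − v_S) = Δt · (6.43·3.14)/(6.43−3.14) ≈ 6.1368·Δt.
So d_P = 54.99, d_Q = 107.84, d_R = 182.67 km.
Circle about each station: (x + 80.3)² + (y + 106.6)² = 54.99²; (x − 41.5)² + (y + 87.6)² = 107.84²; (x − 49.8)² + (y − 90.0)² = 182.67².
Subtracting pairs of circle equations eliminates x²+y² and gives linear equations (the radical axes):
243.6 x + 38.0 y = -17021.21
260.2 x + 393.2 y = -37576.04
Solving the 2×2 system: x ≈ -61.3, y ≈ -55.0 km.

-61.3 km east, -55.0 km north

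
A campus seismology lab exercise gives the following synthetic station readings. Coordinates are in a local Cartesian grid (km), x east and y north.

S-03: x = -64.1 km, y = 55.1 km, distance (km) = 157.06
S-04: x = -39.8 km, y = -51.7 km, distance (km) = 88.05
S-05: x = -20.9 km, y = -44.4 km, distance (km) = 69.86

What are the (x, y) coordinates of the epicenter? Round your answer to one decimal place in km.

x ≈ 48.2 km, y ≈ -54.7 km

Circle about each station: (x + 64.1)² + (y − 55.1)² = 157.06²; (x + 39.8)² + (y + 51.7)² = 88.05²; (x + 20.9)² + (y + 44.4)² = 69.86².
Subtracting the S-03 equation from the S-04 and S-05 equations removes the quadratic terms:
48.6 x − 213.6 y = 14027.15
86.4 x − 199.0 y = 15050.77
Solving the 2×2 system: x ≈ 48.2, y ≈ -54.7 km.
Check against S-03 (with the unrounded x, y): √((x + 64.1)²+(y − 55.1)²) = 157.07 ≈ 157.06 km. ✓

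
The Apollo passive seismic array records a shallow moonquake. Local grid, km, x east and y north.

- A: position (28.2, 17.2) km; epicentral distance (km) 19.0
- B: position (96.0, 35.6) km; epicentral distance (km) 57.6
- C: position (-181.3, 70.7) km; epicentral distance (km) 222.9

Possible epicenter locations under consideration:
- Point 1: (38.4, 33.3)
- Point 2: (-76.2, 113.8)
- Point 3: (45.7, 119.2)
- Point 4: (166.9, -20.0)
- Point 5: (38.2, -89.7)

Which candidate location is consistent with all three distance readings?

For each candidate, compare |candidate − station| to the reported distance:
Point 1: residuals A 0.1, B 0.0, C 0.0 → max 0.1 km
Point 2: residuals A 123.2, B 131.5, C 109.3 → max 131.5 km
Point 3: residuals A 84.5, B 40.0, C 9.2 → max 84.5 km
Point 4: residuals A 124.6, B 32.5, C 136.9 → max 136.9 km
Point 5: residuals A 88.4, B 80.4, C 49.0 → max 88.4 km
Only Point 1 has all residuals ≈ 0.

Point 1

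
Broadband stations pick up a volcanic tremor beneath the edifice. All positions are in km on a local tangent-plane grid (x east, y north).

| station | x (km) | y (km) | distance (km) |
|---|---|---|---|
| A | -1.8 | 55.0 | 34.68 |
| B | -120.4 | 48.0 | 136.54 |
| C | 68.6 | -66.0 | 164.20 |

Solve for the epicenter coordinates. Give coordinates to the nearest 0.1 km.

Circle about each station: (x + 1.8)² + (y − 55.0)² = 34.68²; (x + 120.4)² + (y − 48.0)² = 136.54²; (x − 68.6)² + (y + 66.0)² = 164.20².
Subtracting pairs of circle equations eliminates x²+y² and gives linear equations (the radical axes):
-237.2 x − 14.0 y = -3668.55
140.8 x − 242.0 y = -19725.22
Solving the 2×2 system: x ≈ 10.3, y ≈ 87.5 km.

10.3 km east, 87.5 km north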